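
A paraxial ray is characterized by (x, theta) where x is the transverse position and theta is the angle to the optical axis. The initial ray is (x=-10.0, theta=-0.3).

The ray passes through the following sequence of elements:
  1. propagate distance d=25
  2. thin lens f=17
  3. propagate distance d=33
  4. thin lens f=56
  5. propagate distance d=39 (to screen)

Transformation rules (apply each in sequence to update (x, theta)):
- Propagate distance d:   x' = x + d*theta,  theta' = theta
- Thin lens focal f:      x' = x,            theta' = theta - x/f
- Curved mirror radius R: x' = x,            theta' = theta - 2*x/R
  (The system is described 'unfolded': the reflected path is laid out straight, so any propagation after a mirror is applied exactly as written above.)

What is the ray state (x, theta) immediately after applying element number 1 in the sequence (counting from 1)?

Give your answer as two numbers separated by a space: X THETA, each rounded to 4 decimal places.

Answer: -17.5000 -0.3000

Derivation:
Initial: x=-10.0000 theta=-0.3000
After 1 (propagate distance d=25): x=-17.5000 theta=-0.3000
Rounded to 4 decimal places: x = -17.5000, theta = -0.3000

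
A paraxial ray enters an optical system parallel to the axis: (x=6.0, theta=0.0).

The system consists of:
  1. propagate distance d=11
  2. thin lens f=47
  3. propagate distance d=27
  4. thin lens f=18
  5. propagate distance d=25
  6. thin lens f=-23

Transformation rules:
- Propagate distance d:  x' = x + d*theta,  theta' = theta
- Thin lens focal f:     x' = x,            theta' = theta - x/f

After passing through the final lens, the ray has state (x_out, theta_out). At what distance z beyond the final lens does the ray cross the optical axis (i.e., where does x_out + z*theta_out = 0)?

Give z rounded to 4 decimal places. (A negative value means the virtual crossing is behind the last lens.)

Initial: x=6.0000 theta=0.0000
After 1 (propagate distance d=11): x=6.0000 theta=0.0000
After 2 (thin lens f=47): x=6.0000 theta=-6/47 (≈-0.1277)
After 3 (propagate distance d=27): x=120/47 (≈2.5532) theta=-6/47 (≈-0.1277)
After 4 (thin lens f=18): x=120/47 (≈2.5532) theta=-38/141 (≈-0.2695)
After 5 (propagate distance d=25): x=-590/141 (≈-4.1844) theta=-38/141 (≈-0.2695)
After 6 (thin lens f=-23): x=-590/141 (≈-4.1844) theta=-488/1081 (≈-0.4514)
z_focus = -x_out/theta_out = -(-590/141)/(-488/1081) = -6785/732 ≈ -9.2691
Rounded to 4 decimal places: z = -9.2691

Answer: -9.2691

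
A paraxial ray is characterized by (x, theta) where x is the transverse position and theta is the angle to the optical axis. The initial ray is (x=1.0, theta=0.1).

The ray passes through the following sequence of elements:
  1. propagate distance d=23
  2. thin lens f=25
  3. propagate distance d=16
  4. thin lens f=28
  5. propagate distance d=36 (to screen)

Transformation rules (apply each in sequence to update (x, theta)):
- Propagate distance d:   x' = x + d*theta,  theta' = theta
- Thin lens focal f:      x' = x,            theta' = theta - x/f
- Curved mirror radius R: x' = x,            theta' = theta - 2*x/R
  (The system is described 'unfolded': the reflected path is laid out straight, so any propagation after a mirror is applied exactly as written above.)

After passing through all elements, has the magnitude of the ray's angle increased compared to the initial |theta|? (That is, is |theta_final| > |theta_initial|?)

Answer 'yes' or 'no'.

Answer: yes

Derivation:
Initial: x=1.0000 theta=0.1000
After 1 (propagate distance d=23): x=3.3000 theta=0.1000
After 2 (thin lens f=25): x=3.3000 theta=-0.0320
After 3 (propagate distance d=16): x=2.7880 theta=-0.0320
After 4 (thin lens f=28): x=2.7880 theta=-921/7000 (≈-0.1316)
After 5 (propagate distance d=36 (to screen)): x=-341/175 (≈-1.9486) theta=-921/7000 (≈-0.1316)
|theta_initial|=0.1000 |theta_final|=921/7000 (≈0.1316) -> increased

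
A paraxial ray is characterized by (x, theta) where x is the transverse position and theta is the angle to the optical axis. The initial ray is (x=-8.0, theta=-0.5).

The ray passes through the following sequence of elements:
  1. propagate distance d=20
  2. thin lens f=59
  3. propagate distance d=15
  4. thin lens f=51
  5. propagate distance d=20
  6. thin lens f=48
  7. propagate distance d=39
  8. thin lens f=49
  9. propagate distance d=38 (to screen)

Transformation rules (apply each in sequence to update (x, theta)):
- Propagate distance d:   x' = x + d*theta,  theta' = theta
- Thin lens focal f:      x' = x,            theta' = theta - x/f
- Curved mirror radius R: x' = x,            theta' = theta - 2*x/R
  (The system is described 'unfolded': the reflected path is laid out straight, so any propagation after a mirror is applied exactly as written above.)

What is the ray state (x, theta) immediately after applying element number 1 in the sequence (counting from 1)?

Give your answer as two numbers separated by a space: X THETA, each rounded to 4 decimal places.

Initial: x=-8.0000 theta=-0.5000
After 1 (propagate distance d=20): x=-18.0000 theta=-0.5000
Rounded to 4 decimal places: x = -18.0000, theta = -0.5000

Answer: -18.0000 -0.5000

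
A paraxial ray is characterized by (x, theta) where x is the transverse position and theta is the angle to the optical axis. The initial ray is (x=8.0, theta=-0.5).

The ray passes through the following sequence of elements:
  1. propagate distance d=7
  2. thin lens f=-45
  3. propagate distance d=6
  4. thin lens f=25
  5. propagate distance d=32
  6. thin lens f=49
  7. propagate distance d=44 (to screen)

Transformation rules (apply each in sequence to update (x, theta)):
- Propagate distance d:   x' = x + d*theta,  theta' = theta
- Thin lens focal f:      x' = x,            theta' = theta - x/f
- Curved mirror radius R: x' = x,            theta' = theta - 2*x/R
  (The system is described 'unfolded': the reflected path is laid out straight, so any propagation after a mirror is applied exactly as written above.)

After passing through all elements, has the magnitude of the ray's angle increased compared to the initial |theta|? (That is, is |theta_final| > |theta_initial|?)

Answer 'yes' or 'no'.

Initial: x=8.0000 theta=-0.5000
After 1 (propagate distance d=7): x=4.5000 theta=-0.5000
After 2 (thin lens f=-45): x=4.5000 theta=-0.4000
After 3 (propagate distance d=6): x=2.1000 theta=-0.4000
After 4 (thin lens f=25): x=2.1000 theta=-0.4840
After 5 (propagate distance d=32): x=-13.3880 theta=-0.4840
After 6 (thin lens f=49): x=-13.3880 theta=-1291/6125 (≈-0.2108)
After 7 (propagate distance d=44 (to screen)): x=-277611/12250 (≈-22.6621) theta=-1291/6125 (≈-0.2108)
|theta_initial|=0.5000 |theta_final|=1291/6125 (≈0.2108) -> not increased

Answer: no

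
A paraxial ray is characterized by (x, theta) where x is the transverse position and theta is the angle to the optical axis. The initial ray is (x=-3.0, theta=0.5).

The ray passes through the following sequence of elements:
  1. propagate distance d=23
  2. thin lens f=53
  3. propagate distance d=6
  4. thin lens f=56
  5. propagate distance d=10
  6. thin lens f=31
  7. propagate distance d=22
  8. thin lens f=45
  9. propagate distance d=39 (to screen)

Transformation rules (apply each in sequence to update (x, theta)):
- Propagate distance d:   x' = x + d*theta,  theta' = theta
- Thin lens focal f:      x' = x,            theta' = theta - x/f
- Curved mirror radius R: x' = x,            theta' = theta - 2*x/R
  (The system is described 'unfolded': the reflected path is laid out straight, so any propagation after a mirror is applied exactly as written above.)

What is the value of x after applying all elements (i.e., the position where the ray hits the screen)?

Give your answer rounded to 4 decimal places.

Answer: -8.3452

Derivation:
Initial: x=-3.0000 theta=0.5000
After 1 (propagate distance d=23): x=8.5000 theta=0.5000
After 2 (thin lens f=53): x=8.5000 theta=18/53 (≈0.3396)
After 3 (propagate distance d=6): x=1117/106 (≈10.5377) theta=18/53 (≈0.3396)
After 4 (thin lens f=56): x=1117/106 (≈10.5377) theta=899/5936 (≈0.1514)
After 5 (propagate distance d=10): x=35771/2968 (≈12.0522) theta=899/5936 (≈0.1514)
After 6 (thin lens f=31): x=35771/2968 (≈12.0522) theta=-6239/26288 (≈-0.2373)
After 7 (propagate distance d=22): x=314249/46004 (≈6.8309) theta=-6239/26288 (≈-0.2373)
After 8 (thin lens f=45): x=314249/46004 (≈6.8309) theta=-3222281/8280720 (≈-0.3891)
After 9 (propagate distance d=39 (to screen)): x=-23034713/2760240 (≈-8.3452) theta=-3222281/8280720 (≈-0.3891)
Rounded to 4 decimal places: x = -8.3452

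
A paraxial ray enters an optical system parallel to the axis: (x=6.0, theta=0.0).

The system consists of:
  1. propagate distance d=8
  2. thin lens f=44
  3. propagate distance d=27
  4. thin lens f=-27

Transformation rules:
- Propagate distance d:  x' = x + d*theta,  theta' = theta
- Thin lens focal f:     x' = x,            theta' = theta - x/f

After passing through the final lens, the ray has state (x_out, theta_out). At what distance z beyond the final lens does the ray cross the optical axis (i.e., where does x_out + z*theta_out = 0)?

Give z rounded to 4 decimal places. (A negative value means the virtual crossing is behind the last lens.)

Answer: 45.9000

Derivation:
Initial: x=6.0000 theta=0.0000
After 1 (propagate distance d=8): x=6.0000 theta=0.0000
After 2 (thin lens f=44): x=6.0000 theta=-3/22 (≈-0.1364)
After 3 (propagate distance d=27): x=51/22 (≈2.3182) theta=-3/22 (≈-0.1364)
After 4 (thin lens f=-27): x=51/22 (≈2.3182) theta=-5/99 (≈-0.0505)
z_focus = -x_out/theta_out = -(51/22)/(-5/99) = 45.9000
Rounded to 4 decimal places: z = 45.9000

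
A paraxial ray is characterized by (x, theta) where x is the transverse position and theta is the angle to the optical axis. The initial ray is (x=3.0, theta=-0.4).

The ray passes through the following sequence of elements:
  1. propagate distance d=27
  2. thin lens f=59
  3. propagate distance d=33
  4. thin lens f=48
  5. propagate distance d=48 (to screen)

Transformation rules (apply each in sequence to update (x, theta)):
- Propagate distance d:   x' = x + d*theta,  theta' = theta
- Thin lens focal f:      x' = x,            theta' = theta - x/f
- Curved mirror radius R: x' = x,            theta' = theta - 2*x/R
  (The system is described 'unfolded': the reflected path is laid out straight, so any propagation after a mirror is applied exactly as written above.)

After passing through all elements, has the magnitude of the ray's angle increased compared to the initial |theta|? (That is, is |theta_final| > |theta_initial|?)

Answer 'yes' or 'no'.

Answer: no

Derivation:
Initial: x=3.0000 theta=-0.4000
After 1 (propagate distance d=27): x=-7.8000 theta=-0.4000
After 2 (thin lens f=59): x=-7.8000 theta=-79/295 (≈-0.2678)
After 3 (propagate distance d=33): x=-4908/295 (≈-16.6373) theta=-79/295 (≈-0.2678)
After 4 (thin lens f=48): x=-4908/295 (≈-16.6373) theta=93/1180 (≈0.0788)
After 5 (propagate distance d=48 (to screen)): x=-3792/295 (≈-12.8542) theta=93/1180 (≈0.0788)
|theta_initial|=0.4000 |theta_final|=93/1180 (≈0.0788) -> not increased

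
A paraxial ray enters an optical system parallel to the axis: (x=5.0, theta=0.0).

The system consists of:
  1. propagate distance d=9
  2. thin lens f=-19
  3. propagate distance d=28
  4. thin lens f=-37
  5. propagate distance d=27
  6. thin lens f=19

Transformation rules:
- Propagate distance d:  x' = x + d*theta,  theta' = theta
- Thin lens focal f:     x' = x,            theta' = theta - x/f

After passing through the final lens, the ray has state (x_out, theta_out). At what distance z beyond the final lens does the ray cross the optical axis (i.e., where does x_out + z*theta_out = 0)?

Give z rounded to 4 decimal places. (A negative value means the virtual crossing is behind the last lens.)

Initial: x=5.0000 theta=0.0000
After 1 (propagate distance d=9): x=5.0000 theta=0.0000
After 2 (thin lens f=-19): x=5.0000 theta=5/19 (≈0.2632)
After 3 (propagate distance d=28): x=235/19 (≈12.3684) theta=5/19 (≈0.2632)
After 4 (thin lens f=-37): x=235/19 (≈12.3684) theta=420/703 (≈0.5974)
After 5 (propagate distance d=27): x=20035/703 (≈28.4993) theta=420/703 (≈0.5974)
After 6 (thin lens f=19): x=20035/703 (≈28.4993) theta=-12055/13357 (≈-0.9025)
z_focus = -x_out/theta_out = -(20035/703)/(-12055/13357) = 76133/2411 ≈ 31.5774
Rounded to 4 decimal places: z = 31.5774

Answer: 31.5774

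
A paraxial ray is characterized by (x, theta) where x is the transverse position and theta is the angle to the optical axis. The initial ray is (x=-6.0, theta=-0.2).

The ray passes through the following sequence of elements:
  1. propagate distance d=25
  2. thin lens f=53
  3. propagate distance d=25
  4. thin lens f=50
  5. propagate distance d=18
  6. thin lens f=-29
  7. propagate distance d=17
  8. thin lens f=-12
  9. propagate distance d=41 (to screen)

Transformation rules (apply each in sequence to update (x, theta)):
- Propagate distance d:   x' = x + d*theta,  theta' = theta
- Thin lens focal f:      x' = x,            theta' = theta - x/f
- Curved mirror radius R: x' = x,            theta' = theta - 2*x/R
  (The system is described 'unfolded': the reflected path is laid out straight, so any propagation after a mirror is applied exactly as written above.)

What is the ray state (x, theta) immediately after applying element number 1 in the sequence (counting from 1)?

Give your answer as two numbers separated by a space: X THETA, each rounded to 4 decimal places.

Initial: x=-6.0000 theta=-0.2000
After 1 (propagate distance d=25): x=-11.0000 theta=-0.2000
Rounded to 4 decimal places: x = -11.0000, theta = -0.2000

Answer: -11.0000 -0.2000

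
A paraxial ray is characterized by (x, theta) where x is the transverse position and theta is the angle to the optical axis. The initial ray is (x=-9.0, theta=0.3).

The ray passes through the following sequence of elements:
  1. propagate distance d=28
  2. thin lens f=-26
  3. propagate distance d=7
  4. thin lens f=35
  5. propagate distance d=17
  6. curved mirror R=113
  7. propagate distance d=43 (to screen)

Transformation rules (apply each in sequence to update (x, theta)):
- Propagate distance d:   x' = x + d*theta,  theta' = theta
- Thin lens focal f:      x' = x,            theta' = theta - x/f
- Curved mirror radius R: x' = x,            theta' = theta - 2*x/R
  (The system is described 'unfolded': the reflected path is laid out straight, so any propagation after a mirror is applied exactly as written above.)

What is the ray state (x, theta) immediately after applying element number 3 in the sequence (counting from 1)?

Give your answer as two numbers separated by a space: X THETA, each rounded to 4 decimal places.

Initial: x=-9.0000 theta=0.3000
After 1 (propagate distance d=28): x=-0.6000 theta=0.3000
After 2 (thin lens f=-26): x=-0.6000 theta=18/65 (≈0.2769)
After 3 (propagate distance d=7): x=87/65 (≈1.3385) theta=18/65 (≈0.2769)
Rounded to 4 decimal places: x = 1.3385, theta = 0.2769

Answer: 1.3385 0.2769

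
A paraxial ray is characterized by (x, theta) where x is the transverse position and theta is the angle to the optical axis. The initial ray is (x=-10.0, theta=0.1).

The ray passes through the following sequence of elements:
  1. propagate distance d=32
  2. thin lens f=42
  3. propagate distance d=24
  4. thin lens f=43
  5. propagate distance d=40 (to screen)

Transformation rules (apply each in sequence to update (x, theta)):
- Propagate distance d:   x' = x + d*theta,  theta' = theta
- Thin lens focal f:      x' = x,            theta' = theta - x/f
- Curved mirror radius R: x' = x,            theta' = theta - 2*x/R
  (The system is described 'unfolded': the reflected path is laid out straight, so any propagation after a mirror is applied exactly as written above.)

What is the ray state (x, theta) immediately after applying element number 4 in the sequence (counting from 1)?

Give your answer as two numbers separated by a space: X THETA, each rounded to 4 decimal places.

Answer: -0.5143 0.2739

Derivation:
Initial: x=-10.0000 theta=0.1000
After 1 (propagate distance d=32): x=-6.8000 theta=0.1000
After 2 (thin lens f=42): x=-6.8000 theta=11/42 (≈0.2619)
After 3 (propagate distance d=24): x=-18/35 (≈-0.5143) theta=11/42 (≈0.2619)
After 4 (thin lens f=43): x=-18/35 (≈-0.5143) theta=2473/9030 (≈0.2739)
Rounded to 4 decimal places: x = -0.5143, theta = 0.2739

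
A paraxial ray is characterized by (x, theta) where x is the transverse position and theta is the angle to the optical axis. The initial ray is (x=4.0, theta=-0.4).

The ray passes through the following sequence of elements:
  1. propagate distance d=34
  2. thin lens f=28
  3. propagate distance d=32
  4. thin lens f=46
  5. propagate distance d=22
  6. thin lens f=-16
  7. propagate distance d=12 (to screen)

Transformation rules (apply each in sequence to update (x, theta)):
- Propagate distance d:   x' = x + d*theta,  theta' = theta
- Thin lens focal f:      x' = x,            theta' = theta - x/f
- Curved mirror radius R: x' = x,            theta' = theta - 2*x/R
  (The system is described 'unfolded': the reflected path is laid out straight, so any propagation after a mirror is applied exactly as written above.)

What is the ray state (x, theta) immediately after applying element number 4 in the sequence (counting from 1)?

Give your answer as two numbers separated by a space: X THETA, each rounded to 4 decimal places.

Answer: -11.4286 0.1913

Derivation:
Initial: x=4.0000 theta=-0.4000
After 1 (propagate distance d=34): x=-9.6000 theta=-0.4000
After 2 (thin lens f=28): x=-9.6000 theta=-2/35 (≈-0.0571)
After 3 (propagate distance d=32): x=-80/7 (≈-11.4286) theta=-2/35 (≈-0.0571)
After 4 (thin lens f=46): x=-80/7 (≈-11.4286) theta=22/115 (≈0.1913)
Rounded to 4 decimal places: x = -11.4286, theta = 0.1913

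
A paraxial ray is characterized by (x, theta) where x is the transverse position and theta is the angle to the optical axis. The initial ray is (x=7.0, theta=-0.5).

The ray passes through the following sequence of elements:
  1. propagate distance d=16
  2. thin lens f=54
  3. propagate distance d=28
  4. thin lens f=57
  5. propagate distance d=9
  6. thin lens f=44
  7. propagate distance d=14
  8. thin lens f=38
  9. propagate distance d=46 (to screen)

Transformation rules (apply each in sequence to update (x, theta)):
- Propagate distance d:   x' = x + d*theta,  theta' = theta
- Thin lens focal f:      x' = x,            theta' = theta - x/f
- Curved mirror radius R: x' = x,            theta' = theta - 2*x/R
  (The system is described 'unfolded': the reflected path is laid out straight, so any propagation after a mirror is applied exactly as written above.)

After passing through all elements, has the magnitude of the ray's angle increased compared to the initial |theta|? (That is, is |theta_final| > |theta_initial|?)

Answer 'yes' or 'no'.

Answer: yes

Derivation:
Initial: x=7.0000 theta=-0.5000
After 1 (propagate distance d=16): x=-1.0000 theta=-0.5000
After 2 (thin lens f=54): x=-1.0000 theta=-13/27 (≈-0.4815)
After 3 (propagate distance d=28): x=-391/27 (≈-14.4815) theta=-13/27 (≈-0.4815)
After 4 (thin lens f=57): x=-391/27 (≈-14.4815) theta=-350/1539 (≈-0.2274)
After 5 (propagate distance d=9): x=-8479/513 (≈-16.5283) theta=-350/1539 (≈-0.2274)
After 6 (thin lens f=44): x=-8479/513 (≈-16.5283) theta=10037/67716 (≈0.1482)
After 7 (propagate distance d=14): x=-489355/33858 (≈-14.4532) theta=10037/67716 (≈0.1482)
After 8 (thin lens f=38): x=-489355/33858 (≈-14.4532) theta=37781/71478 (≈0.5286)
After 9 (propagate distance d=46 (to screen)): x=6343589/643302 (≈9.8610) theta=37781/71478 (≈0.5286)
|theta_initial|=0.5000 |theta_final|=37781/71478 (≈0.5286) -> increased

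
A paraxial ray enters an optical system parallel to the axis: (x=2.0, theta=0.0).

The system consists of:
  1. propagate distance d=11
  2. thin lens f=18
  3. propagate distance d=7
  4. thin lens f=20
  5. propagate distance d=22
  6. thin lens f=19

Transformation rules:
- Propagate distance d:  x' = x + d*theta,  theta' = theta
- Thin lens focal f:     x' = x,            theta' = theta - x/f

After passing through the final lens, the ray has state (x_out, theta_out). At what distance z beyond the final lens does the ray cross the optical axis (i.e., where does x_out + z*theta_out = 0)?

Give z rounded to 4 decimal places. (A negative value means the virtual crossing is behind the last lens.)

Initial: x=2.0000 theta=0.0000
After 1 (propagate distance d=11): x=2.0000 theta=0.0000
After 2 (thin lens f=18): x=2.0000 theta=-1/9 (≈-0.1111)
After 3 (propagate distance d=7): x=11/9 (≈1.2222) theta=-1/9 (≈-0.1111)
After 4 (thin lens f=20): x=11/9 (≈1.2222) theta=-31/180 (≈-0.1722)
After 5 (propagate distance d=22): x=-77/30 (≈-2.5667) theta=-31/180 (≈-0.1722)
After 6 (thin lens f=19): x=-77/30 (≈-2.5667) theta=-127/3420 (≈-0.0371)
z_focus = -x_out/theta_out = -(-77/30)/(-127/3420) = -8778/127 ≈ -69.1181
Rounded to 4 decimal places: z = -69.1181

Answer: -69.1181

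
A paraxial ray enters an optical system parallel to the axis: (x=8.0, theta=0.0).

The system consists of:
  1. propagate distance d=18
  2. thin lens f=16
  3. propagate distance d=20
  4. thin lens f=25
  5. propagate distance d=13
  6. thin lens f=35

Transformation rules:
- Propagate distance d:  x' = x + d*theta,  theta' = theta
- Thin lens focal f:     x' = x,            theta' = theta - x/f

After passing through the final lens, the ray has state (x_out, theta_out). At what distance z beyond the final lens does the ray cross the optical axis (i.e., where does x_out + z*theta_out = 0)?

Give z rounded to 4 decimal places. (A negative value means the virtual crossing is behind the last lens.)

Initial: x=8.0000 theta=0.0000
After 1 (propagate distance d=18): x=8.0000 theta=0.0000
After 2 (thin lens f=16): x=8.0000 theta=-0.5000
After 3 (propagate distance d=20): x=-2.0000 theta=-0.5000
After 4 (thin lens f=25): x=-2.0000 theta=-0.4200
After 5 (propagate distance d=13): x=-7.4600 theta=-0.4200
After 6 (thin lens f=35): x=-7.4600 theta=-181/875 (≈-0.2069)
z_focus = -x_out/theta_out = -(-7.4600)/(-181/875) = -13055/362 ≈ -36.0635
Rounded to 4 decimal places: z = -36.0635

Answer: -36.0635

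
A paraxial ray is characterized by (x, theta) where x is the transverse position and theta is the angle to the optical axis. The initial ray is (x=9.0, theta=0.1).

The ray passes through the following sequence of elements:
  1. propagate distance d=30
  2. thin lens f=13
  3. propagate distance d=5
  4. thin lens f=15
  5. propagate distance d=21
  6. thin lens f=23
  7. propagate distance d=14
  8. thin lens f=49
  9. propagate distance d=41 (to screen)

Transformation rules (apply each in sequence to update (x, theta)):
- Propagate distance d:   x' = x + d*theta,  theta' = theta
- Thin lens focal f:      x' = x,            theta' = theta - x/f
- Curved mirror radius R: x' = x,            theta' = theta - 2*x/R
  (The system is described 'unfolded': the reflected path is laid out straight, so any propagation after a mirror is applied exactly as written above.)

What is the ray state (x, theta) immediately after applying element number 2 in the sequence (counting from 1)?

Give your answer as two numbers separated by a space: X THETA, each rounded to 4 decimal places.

Answer: 12.0000 -0.8231

Derivation:
Initial: x=9.0000 theta=0.1000
After 1 (propagate distance d=30): x=12.0000 theta=0.1000
After 2 (thin lens f=13): x=12.0000 theta=-107/130 (≈-0.8231)
Rounded to 4 decimal places: x = 12.0000, theta = -0.8231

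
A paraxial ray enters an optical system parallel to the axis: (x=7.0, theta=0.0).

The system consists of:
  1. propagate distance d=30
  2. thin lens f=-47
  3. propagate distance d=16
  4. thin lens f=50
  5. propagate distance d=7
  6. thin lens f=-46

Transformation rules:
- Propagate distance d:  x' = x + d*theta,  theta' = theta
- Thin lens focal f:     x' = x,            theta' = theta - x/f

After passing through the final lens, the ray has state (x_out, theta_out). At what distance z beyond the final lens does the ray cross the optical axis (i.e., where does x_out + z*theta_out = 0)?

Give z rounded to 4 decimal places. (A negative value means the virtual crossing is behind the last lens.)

Initial: x=7.0000 theta=0.0000
After 1 (propagate distance d=30): x=7.0000 theta=0.0000
After 2 (thin lens f=-47): x=7.0000 theta=7/47 (≈0.1489)
After 3 (propagate distance d=16): x=441/47 (≈9.3830) theta=7/47 (≈0.1489)
After 4 (thin lens f=50): x=441/47 (≈9.3830) theta=-91/2350 (≈-0.0387)
After 5 (propagate distance d=7): x=21413/2350 (≈9.1119) theta=-91/2350 (≈-0.0387)
After 6 (thin lens f=-46): x=21413/2350 (≈9.1119) theta=749/4700 (≈0.1594)
z_focus = -x_out/theta_out = -(21413/2350)/(749/4700) = -6118/107 ≈ -57.1776
Rounded to 4 decimal places: z = -57.1776

Answer: -57.1776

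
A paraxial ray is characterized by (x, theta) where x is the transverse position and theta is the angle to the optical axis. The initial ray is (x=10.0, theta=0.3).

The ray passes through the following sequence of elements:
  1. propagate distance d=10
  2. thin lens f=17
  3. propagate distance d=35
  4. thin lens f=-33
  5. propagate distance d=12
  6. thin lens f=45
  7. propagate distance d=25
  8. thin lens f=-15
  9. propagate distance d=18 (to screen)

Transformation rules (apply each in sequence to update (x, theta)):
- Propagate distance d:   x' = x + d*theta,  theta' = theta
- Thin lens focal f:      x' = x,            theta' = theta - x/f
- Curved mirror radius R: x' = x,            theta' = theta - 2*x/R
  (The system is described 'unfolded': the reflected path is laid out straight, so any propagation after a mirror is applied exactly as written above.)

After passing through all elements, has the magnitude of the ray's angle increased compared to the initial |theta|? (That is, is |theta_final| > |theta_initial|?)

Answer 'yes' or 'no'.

Answer: yes

Derivation:
Initial: x=10.0000 theta=0.3000
After 1 (propagate distance d=10): x=13.0000 theta=0.3000
After 2 (thin lens f=17): x=13.0000 theta=-79/170 (≈-0.4647)
After 3 (propagate distance d=35): x=-111/34 (≈-3.2647) theta=-79/170 (≈-0.4647)
After 4 (thin lens f=-33): x=-111/34 (≈-3.2647) theta=-31/55 (≈-0.5636)
After 5 (propagate distance d=12): x=-18753/1870 (≈-10.0283) theta=-31/55 (≈-0.5636)
After 6 (thin lens f=45): x=-18753/1870 (≈-10.0283) theta=-869/2550 (≈-0.3408)
After 7 (propagate distance d=25): x=-52027/2805 (≈-18.5480) theta=-869/2550 (≈-0.3408)
After 8 (thin lens f=-15): x=-52027/2805 (≈-18.5480) theta=-132731/84150 (≈-1.5773)
After 9 (propagate distance d=18 (to screen)): x=-59848/1275 (≈-46.9396) theta=-132731/84150 (≈-1.5773)
|theta_initial|=0.3000 |theta_final|=132731/84150 (≈1.5773) -> increased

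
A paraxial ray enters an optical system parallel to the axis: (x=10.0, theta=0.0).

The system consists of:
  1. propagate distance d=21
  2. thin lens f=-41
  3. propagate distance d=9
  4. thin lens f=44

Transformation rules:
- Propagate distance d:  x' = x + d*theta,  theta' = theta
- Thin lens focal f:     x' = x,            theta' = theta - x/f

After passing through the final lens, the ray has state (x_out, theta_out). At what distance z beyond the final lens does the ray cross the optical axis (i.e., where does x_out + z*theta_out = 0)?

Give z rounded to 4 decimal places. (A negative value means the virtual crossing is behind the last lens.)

Answer: 366.6667

Derivation:
Initial: x=10.0000 theta=0.0000
After 1 (propagate distance d=21): x=10.0000 theta=0.0000
After 2 (thin lens f=-41): x=10.0000 theta=10/41 (≈0.2439)
After 3 (propagate distance d=9): x=500/41 (≈12.1951) theta=10/41 (≈0.2439)
After 4 (thin lens f=44): x=500/41 (≈12.1951) theta=-15/451 (≈-0.0333)
z_focus = -x_out/theta_out = -(500/41)/(-15/451) = 1100/3 ≈ 366.6667
Rounded to 4 decimal places: z = 366.6667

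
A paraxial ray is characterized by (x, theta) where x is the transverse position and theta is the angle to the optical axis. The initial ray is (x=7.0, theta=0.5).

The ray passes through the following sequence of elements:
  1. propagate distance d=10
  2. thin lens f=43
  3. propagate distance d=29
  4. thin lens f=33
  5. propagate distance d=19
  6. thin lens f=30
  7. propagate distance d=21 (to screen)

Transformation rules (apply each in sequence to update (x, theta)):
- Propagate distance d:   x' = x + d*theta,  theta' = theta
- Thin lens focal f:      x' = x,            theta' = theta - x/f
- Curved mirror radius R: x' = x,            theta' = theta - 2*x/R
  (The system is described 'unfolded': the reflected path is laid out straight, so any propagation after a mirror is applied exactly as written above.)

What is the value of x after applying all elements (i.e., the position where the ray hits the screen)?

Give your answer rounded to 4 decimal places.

Answer: -3.4720

Derivation:
Initial: x=7.0000 theta=0.5000
After 1 (propagate distance d=10): x=12.0000 theta=0.5000
After 2 (thin lens f=43): x=12.0000 theta=19/86 (≈0.2209)
After 3 (propagate distance d=29): x=1583/86 (≈18.4070) theta=19/86 (≈0.2209)
After 4 (thin lens f=33): x=1583/86 (≈18.4070) theta=-478/1419 (≈-0.3369)
After 5 (propagate distance d=19): x=34075/2838 (≈12.0067) theta=-478/1419 (≈-0.3369)
After 6 (thin lens f=30): x=34075/2838 (≈12.0067) theta=-1141/1548 (≈-0.7371)
After 7 (propagate distance d=21 (to screen)): x=-6569/1892 (≈-3.4720) theta=-1141/1548 (≈-0.7371)
Rounded to 4 decimal places: x = -3.4720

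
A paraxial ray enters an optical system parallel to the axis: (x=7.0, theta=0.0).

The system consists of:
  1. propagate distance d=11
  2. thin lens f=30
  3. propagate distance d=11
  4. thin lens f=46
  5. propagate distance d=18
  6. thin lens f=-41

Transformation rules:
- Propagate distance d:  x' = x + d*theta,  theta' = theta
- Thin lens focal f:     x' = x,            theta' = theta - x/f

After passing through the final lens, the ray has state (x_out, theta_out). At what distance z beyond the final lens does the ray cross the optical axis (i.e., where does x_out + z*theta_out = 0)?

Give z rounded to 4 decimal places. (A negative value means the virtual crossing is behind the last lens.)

Answer: -4.0986

Derivation:
Initial: x=7.0000 theta=0.0000
After 1 (propagate distance d=11): x=7.0000 theta=0.0000
After 2 (thin lens f=30): x=7.0000 theta=-7/30 (≈-0.2333)
After 3 (propagate distance d=11): x=133/30 (≈4.4333) theta=-7/30 (≈-0.2333)
After 4 (thin lens f=46): x=133/30 (≈4.4333) theta=-91/276 (≈-0.3297)
After 5 (propagate distance d=18): x=-518/345 (≈-1.5014) theta=-91/276 (≈-0.3297)
After 6 (thin lens f=-41): x=-518/345 (≈-1.5014) theta=-6909/18860 (≈-0.3663)
z_focus = -x_out/theta_out = -(-518/345)/(-6909/18860) = -12136/2961 ≈ -4.0986
Rounded to 4 decimal places: z = -4.0986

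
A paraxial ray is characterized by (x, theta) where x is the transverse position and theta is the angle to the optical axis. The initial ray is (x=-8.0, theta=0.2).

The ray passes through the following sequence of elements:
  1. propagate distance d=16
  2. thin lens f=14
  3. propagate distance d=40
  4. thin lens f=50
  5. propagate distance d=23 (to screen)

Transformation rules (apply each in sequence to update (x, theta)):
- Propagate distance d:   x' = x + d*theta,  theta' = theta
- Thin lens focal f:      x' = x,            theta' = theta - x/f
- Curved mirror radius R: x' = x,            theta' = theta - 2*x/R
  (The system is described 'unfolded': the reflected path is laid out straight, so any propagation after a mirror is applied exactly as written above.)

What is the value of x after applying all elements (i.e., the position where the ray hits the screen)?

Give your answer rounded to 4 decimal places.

Initial: x=-8.0000 theta=0.2000
After 1 (propagate distance d=16): x=-4.8000 theta=0.2000
After 2 (thin lens f=14): x=-4.8000 theta=19/35 (≈0.5429)
After 3 (propagate distance d=40): x=592/35 (≈16.9143) theta=19/35 (≈0.5429)
After 4 (thin lens f=50): x=592/35 (≈16.9143) theta=179/875 (≈0.2046)
After 5 (propagate distance d=23 (to screen)): x=18917/875 (≈21.6194) theta=179/875 (≈0.2046)
Rounded to 4 decimal places: x = 21.6194

Answer: 21.6194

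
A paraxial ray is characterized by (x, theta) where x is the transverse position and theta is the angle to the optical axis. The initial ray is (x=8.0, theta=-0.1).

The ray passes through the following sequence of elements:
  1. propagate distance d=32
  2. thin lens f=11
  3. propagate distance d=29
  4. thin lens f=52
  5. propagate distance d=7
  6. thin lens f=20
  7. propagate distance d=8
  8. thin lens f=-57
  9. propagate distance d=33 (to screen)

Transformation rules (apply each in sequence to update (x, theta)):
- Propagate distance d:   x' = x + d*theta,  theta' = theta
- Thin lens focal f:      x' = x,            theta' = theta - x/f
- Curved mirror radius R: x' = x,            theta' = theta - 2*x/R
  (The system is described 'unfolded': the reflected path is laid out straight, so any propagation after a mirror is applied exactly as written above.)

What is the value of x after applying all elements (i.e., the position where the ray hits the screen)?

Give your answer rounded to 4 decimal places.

Initial: x=8.0000 theta=-0.1000
After 1 (propagate distance d=32): x=4.8000 theta=-0.1000
After 2 (thin lens f=11): x=4.8000 theta=-59/110 (≈-0.5364)
After 3 (propagate distance d=29): x=-1183/110 (≈-10.7545) theta=-59/110 (≈-0.5364)
After 4 (thin lens f=52): x=-1183/110 (≈-10.7545) theta=-29/88 (≈-0.3295)
After 5 (propagate distance d=7): x=-5747/440 (≈-13.0614) theta=-29/88 (≈-0.3295)
After 6 (thin lens f=20): x=-5747/440 (≈-13.0614) theta=2847/8800 (≈0.3235)
After 7 (propagate distance d=8): x=-23041/2200 (≈-10.4732) theta=2847/8800 (≈0.3235)
After 8 (thin lens f=-57): x=-23041/2200 (≈-10.4732) theta=14023/100320 (≈0.1398)
After 9 (propagate distance d=33 (to screen)): x=-979851/167200 (≈-5.8604) theta=14023/100320 (≈0.1398)
Rounded to 4 decimal places: x = -5.8604

Answer: -5.8604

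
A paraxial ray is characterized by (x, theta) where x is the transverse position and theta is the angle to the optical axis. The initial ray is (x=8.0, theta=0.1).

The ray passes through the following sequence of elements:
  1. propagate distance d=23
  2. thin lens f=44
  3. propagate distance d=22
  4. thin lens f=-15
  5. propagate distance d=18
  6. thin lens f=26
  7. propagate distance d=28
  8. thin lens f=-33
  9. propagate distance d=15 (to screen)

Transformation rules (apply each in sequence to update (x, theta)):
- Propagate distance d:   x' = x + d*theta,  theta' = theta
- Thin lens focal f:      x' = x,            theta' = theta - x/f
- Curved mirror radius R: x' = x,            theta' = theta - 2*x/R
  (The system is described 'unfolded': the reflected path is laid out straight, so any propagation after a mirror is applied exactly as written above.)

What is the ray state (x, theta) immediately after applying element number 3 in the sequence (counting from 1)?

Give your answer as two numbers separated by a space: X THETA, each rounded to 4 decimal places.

Answer: 7.3500 -0.1341

Derivation:
Initial: x=8.0000 theta=0.1000
After 1 (propagate distance d=23): x=10.3000 theta=0.1000
After 2 (thin lens f=44): x=10.3000 theta=-59/440 (≈-0.1341)
After 3 (propagate distance d=22): x=7.3500 theta=-59/440 (≈-0.1341)
Rounded to 4 decimal places: x = 7.3500, theta = -0.1341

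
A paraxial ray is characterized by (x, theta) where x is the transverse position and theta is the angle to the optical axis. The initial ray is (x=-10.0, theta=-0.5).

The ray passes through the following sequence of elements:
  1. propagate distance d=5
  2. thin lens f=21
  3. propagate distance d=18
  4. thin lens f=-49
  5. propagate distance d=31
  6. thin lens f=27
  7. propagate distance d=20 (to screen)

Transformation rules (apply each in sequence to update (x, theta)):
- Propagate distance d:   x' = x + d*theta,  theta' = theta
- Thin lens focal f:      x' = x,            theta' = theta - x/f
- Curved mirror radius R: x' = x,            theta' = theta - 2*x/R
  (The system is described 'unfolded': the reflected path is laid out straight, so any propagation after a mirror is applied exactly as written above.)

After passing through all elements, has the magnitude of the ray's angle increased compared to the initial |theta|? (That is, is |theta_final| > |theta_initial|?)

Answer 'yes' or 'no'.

Initial: x=-10.0000 theta=-0.5000
After 1 (propagate distance d=5): x=-12.5000 theta=-0.5000
After 2 (thin lens f=21): x=-12.5000 theta=2/21 (≈0.0952)
After 3 (propagate distance d=18): x=-151/14 (≈-10.7857) theta=2/21 (≈0.0952)
After 4 (thin lens f=-49): x=-151/14 (≈-10.7857) theta=-257/2058 (≈-0.1249)
After 5 (propagate distance d=31): x=-15082/1029 (≈-14.6569) theta=-257/2058 (≈-0.1249)
After 6 (thin lens f=27): x=-15082/1029 (≈-14.6569) theta=23225/55566 (≈0.4180)
After 7 (propagate distance d=20 (to screen)): x=-174964/27783 (≈-6.2975) theta=23225/55566 (≈0.4180)
|theta_initial|=0.5000 |theta_final|=23225/55566 (≈0.4180) -> not increased

Answer: no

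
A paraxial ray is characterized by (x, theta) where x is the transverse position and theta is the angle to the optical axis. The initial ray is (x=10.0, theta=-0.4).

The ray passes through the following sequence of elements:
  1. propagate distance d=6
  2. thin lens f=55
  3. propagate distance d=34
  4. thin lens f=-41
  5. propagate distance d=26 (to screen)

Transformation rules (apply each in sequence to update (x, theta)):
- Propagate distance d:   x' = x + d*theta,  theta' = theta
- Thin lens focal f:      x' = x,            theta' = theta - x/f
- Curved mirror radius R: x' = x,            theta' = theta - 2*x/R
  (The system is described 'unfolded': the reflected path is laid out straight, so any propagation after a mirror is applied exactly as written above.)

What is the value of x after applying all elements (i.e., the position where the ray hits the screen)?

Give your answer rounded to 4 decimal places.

Initial: x=10.0000 theta=-0.4000
After 1 (propagate distance d=6): x=7.6000 theta=-0.4000
After 2 (thin lens f=55): x=7.6000 theta=-148/275 (≈-0.5382)
After 3 (propagate distance d=34): x=-2942/275 (≈-10.6982) theta=-148/275 (≈-0.5382)
After 4 (thin lens f=-41): x=-2942/275 (≈-10.6982) theta=-1802/2255 (≈-0.7991)
After 5 (propagate distance d=26 (to screen)): x=-32262/1025 (≈-31.4751) theta=-1802/2255 (≈-0.7991)
Rounded to 4 decimal places: x = -31.4751

Answer: -31.4751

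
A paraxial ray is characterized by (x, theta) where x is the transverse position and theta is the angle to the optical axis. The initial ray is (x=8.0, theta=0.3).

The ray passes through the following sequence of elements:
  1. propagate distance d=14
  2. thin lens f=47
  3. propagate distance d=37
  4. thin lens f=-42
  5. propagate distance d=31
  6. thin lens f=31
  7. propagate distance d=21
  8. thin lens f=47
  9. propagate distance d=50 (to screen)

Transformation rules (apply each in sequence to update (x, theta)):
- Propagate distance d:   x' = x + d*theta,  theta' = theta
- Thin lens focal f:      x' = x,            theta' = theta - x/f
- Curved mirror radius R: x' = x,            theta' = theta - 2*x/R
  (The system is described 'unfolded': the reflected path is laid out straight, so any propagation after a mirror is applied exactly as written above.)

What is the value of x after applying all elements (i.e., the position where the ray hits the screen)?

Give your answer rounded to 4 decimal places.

Answer: -23.0971

Derivation:
Initial: x=8.0000 theta=0.3000
After 1 (propagate distance d=14): x=12.2000 theta=0.3000
After 2 (thin lens f=47): x=12.2000 theta=19/470 (≈0.0404)
After 3 (propagate distance d=37): x=6437/470 (≈13.6957) theta=19/470 (≈0.0404)
After 4 (thin lens f=-42): x=6437/470 (≈13.6957) theta=1447/3948 (≈0.3665)
After 5 (propagate distance d=31): x=494639/19740 (≈25.0577) theta=1447/3948 (≈0.3665)
After 6 (thin lens f=31): x=494639/19740 (≈25.0577) theta=-6437/14570 (≈-0.4418)
After 7 (propagate distance d=21): x=1931275/122388 (≈15.7799) theta=-6437/14570 (≈-0.4418)
After 8 (thin lens f=47): x=1931275/122388 (≈15.7799) theta=-22363013/28761180 (≈-0.7775)
After 9 (propagate distance d=50 (to screen)): x=-44286735/1917412 (≈-23.0971) theta=-22363013/28761180 (≈-0.7775)
Rounded to 4 decimal places: x = -23.0971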